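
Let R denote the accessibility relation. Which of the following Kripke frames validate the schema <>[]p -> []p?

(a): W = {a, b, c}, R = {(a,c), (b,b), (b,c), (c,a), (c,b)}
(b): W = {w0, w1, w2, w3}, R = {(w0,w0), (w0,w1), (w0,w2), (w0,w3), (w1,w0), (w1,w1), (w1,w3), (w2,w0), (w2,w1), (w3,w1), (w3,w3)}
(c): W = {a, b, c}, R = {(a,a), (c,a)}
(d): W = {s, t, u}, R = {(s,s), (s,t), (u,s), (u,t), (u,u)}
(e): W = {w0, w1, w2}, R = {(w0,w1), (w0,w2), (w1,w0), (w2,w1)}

(c)

This is the axiom for the Euclidean property; its first-order frame correspondent is forall x forall y forall z (Rxy & Rxz -> Ryz).
(a): fails — Rac and Rac but not Rcc.
(b): fails — Rw0w1 and Rw0w2 but not Rw1w2.
(c): ✓.
(d): fails — Rst and Rss but not Rts.
(e): fails — Rw0w1 and Rw0w1 but not Rw1w1.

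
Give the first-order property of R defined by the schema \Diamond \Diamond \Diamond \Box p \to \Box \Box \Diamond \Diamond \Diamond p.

This is a Sahlqvist (Geach-type) schema ◇^3□^1p → □^2◇^3p.
Minimal-valuation argument: fix x; take any y with xR^3y and any z with xR^2z. Set V(p) to the set of worlds R-reachable from y in exactly 1 step. Then □^1p holds at y, so the antecedent holds at x; validity forces ◇^3p at z, giving a w with zR^3w and yR^1w.
First-order correspondent: \forall x \forall y \forall z ((x R^3 y \wedge x R^2 z) \to \exists w (yRw \wedge z R^3 w)).

\forall x \forall y \forall z ((x R^3 y \wedge x R^2 z) \to \exists w (yRw \wedge z R^3 w))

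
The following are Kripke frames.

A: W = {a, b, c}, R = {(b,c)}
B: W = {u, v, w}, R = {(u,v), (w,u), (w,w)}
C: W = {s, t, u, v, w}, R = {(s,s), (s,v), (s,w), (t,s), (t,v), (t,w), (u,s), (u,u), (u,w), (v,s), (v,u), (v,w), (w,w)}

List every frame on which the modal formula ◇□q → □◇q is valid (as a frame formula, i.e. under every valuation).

This is the axiom for convergence; its first-order frame correspondent is ∀x ∀y ∀z (Rxy ∧ Rxz → ∃w (Ryw ∧ Rzw)).
A: fails — Rbc and Rbc but c and c have no common successor.
B: fails — Ruv and Ruv but v and v have no common successor.
C: satisfies the condition.
Valid on: C.

C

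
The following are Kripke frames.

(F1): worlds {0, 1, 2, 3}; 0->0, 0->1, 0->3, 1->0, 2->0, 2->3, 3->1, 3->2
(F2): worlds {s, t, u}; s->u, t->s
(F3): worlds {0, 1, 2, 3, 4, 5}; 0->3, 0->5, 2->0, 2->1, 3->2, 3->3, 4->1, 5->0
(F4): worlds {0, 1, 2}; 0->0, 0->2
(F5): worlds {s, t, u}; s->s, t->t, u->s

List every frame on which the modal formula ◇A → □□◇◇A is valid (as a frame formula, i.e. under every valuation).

(F5)

The schema corresponds to a generalized confluence (Geach) condition: ∀x ∀y ∀z ((xRy ∧ xR²z) → ∃w (y = w ∧ zR²w)).
(F1): fails — 0R1, 0R²3 but no w with 1=w and 3R²w.
(F2): fails — tRs, tR²u but no w with s=w and uR²w.
(F3): fails — 0R5, 0R²0 but no w with 5=w and 0R²w.
(F4): fails — 0R0, 0R²2 but no w with 0=w and 2R²w.
(F5): satisfies the condition.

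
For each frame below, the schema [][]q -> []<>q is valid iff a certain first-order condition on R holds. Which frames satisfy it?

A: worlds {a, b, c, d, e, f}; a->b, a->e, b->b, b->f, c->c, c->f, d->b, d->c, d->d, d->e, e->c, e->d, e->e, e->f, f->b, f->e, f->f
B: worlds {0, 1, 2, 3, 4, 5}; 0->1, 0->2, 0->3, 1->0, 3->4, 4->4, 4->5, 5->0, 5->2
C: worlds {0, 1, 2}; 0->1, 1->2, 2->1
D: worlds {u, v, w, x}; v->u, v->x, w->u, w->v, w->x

A, C

This is the axiom for a generalized confluence (Geach) condition; its first-order frame correspondent is forall x forall z (xRz -> exists w (x R^2 w & zRw)).
A: condition met.
B: fails — 0R2 but no w with 0R²w and 2Rw.
C: condition met.
D: fails — vRu but no t with vR²t and uRt.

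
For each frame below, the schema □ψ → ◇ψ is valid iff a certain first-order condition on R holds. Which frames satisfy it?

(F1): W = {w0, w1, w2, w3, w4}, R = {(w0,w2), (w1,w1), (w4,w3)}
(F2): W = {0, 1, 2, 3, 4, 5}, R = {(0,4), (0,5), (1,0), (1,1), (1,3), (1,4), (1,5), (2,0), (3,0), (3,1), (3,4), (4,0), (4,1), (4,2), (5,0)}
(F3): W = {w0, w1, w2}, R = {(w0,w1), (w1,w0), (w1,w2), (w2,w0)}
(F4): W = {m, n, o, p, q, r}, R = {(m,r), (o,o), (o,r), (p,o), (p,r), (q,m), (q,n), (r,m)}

(F2), (F3)

This is the axiom for seriality; its first-order frame correspondent is ∀x ∃y Rxy.
(F1): fails — world w2 has no successor.
(F2): satisfies the condition.
(F3): satisfies the condition.
(F4): fails — world n has no successor.
Valid on: (F2), (F3).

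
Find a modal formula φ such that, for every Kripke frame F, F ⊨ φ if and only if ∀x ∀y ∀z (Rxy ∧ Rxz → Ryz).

◇s → □◇s

A defining formula is ◇s → □◇s (the 5 axiom).
Suppose ◇s→□◇s is valid. Take Rxy, Rxz and set V(s)={y}. Then ◇s at x, so □◇s at x, so ◇s at z, so some w with Rzw has s; w=y, i.e. Rzy. By symmetry of the argument, Ryz.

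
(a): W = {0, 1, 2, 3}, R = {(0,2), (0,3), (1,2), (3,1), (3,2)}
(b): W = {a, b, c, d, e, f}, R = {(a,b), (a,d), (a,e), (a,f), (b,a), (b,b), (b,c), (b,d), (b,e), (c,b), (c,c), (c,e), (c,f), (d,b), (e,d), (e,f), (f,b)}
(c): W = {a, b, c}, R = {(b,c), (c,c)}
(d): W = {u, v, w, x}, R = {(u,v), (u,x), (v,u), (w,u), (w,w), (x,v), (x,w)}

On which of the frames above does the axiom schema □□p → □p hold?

Frame correspondent (Sahlqvist): ∀x ∀y (Rxy → ∃z (Rxz ∧ Rzy)) — i.e. density.
(a): fails — R31 but no z with R3z and Rz1.
(b): fails — Red but no z with Rez and Rzd.
(c): holds.
(d): fails — Rvu but no z with Rvz and Rzu.

(c)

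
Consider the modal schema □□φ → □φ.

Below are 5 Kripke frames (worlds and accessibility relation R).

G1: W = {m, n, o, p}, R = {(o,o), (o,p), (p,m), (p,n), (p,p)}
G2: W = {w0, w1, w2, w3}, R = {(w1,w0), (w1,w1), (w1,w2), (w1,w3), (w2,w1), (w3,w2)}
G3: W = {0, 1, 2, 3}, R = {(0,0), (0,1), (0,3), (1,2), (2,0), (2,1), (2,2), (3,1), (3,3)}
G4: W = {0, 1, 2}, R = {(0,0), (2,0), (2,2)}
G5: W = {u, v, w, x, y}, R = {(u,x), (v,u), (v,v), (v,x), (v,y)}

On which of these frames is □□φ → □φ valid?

G1, G3, G4

The schema corresponds to density: ∀x ∀y (Rxy → ∃z (Rxz ∧ Rzy)).
G1: satisfies the condition.
G2: fails — Rw3w2 but no z with Rw3z and Rzw2.
G3: satisfies the condition.
G4: satisfies the condition.
G5: fails — Rux but no z with Ruz and Rzx.
Valid on: G1, G3, G4.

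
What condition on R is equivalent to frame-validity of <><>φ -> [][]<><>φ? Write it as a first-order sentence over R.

forall x forall y forall z ((x R^2 y & x R^2 z) -> exists w (y = w & z R^2 w))

This is a Sahlqvist (Geach-type) schema ◇^2□^0φ → □^2◇^2φ.
Minimal-valuation argument: fix x; take any y with xR^2y and any z with xR^2z. Set V(φ) to the set of worlds R-reachable from y in exactly 0 steps. Then □^0φ holds at y, so the antecedent holds at x; validity forces ◇^2φ at z, giving a w with zR^2w and yR^0w.
First-order correspondent: forall x forall y forall z ((x R^2 y & x R^2 z) -> exists w (y = w & z R^2 w)).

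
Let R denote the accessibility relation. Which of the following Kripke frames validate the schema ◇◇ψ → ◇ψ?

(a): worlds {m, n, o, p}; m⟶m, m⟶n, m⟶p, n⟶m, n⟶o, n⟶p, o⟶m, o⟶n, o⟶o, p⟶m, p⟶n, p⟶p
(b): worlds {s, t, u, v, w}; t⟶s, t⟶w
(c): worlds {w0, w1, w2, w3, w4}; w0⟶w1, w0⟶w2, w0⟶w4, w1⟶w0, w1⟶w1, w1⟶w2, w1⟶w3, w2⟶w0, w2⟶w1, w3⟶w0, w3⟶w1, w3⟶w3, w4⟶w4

(b)

Frame correspondent (Sahlqvist): ∀x ∀y ∀z (Rxy ∧ Ryz → Rxz) — i.e. transitivity.
(a): fails — Rom and Rmp but not Rop.
(b): condition met.
(c): fails — Rw1w0 and Rw0w4 but not Rw1w4.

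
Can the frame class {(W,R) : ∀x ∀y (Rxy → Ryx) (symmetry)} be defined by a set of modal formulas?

Yes, by r → □◇r

The condition is symmetry. A defining modal formula is r → □◇r.
Suppose r→□◇r is valid. Take Rxy and set V(r)={x}. Then r at x, so □◇r at x, so ◇r at y, so some z with Ryz has r; z=x, i.e. Ryx.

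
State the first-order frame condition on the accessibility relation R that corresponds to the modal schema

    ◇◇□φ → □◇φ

∀x ∀y ∀z ((xR²y ∧ xRz) → ∃w (yRw ∧ zRw))

This is a Sahlqvist (Geach-type) schema ◇^2□^1φ → □^1◇^1φ.
Minimal-valuation argument: fix x; take any y with xR^2y and any z with xR^1z. Set V(φ) to the set of worlds R-reachable from y in exactly 1 step. Then □^1φ holds at y, so the antecedent holds at x; validity forces ◇^1φ at z, giving a w with zR^1w and yR^1w.
First-order correspondent: ∀x ∀y ∀z ((xR²y ∧ xRz) → ∃w (yRw ∧ zRw)).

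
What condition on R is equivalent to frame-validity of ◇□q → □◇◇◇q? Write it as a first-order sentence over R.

This is a Sahlqvist (Geach-type) schema ◇^1□^1q → □^1◇^3q.
First-order correspondent: ∀x ∀y ∀z ((xRy ∧ xRz) → ∃w (yRw ∧ zR³w)).

∀x ∀y ∀z ((xRy ∧ xRz) → ∃w (yRw ∧ zR³w))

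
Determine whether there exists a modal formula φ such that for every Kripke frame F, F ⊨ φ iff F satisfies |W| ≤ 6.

No — not modally definable

Modal frame validity is preserved under disjoint unions.
Any modal formula valid on each of 7 disjoint one-world frames is valid on their disjoint union (validity is preserved under disjoint unions). Each one-world frame has |W|=1≤6, but the union has |W|=7.
Hence having at most 6 worlds is not modally definable.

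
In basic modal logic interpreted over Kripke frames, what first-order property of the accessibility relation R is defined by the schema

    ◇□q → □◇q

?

convergence

Suppose ◇□q→□◇q is valid. Take Rxy, Rxz and set V(q)={w : Ryw}. Then □q at y so ◇□q at x, so □◇q at x, so ◇q at z, giving w with Rzw and Ryw.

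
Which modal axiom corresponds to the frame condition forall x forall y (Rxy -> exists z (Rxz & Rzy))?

A defining formula is □□q → □q (the C4 axiom).
Suppose □□q→□q is valid. Take Rxy and set V(q)={w : xR²w}. Then □□q at x, so □q at x, so q at y, i.e. ∃z(Rxz∧Rzy).

□□q → □q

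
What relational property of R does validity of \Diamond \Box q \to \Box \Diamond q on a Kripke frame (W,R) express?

convergence

Suppose ◇□q→□◇q is valid. Take Rxy, Rxz and set V(q)={w : Ryw}. Then □q at y so ◇□q at x, so □◇q at x, so ◇q at z, giving w with Rzw and Ryw.
Conversely, any frame satisfying \forall x \forall y \forall z (Rxy \wedge Rxz \to \exists w (Ryw \wedge Rzw)) validates the schema.
Frame condition: \forall x \forall y \forall z (Rxy \wedge Rxz \to \exists w (Ryw \wedge Rzw)).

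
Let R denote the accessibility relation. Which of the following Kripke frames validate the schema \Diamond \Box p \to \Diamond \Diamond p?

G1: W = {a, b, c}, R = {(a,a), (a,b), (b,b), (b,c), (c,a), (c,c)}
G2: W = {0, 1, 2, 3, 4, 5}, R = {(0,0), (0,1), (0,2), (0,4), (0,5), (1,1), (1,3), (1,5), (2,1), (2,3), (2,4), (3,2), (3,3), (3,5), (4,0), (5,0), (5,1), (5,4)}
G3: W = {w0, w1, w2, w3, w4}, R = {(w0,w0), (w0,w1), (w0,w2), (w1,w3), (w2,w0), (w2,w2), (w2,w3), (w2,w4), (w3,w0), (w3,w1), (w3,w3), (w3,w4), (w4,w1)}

This is the axiom for a generalized confluence (Geach) condition; its first-order frame correspondent is \forall x \forall y (xRy \to \exists w (yRw \wedge x R^2 w)).
G1: ✓.
G2: ✓.
G3: ✓.
Valid on: G1, G2, G3.

G1, G2, G3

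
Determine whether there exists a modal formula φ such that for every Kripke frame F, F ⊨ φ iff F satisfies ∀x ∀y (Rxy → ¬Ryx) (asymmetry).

No — not modally definable

If a class were modally definable it would be closed under surjective bounded morphisms (Goldblatt–Thomason).
The 5-cycle (worlds s,t,u,v,w with s→t→u→v→w→s) is asymmetric. Mapping every world to a single reflexive point • is a surjective bounded morphism, and the reflexive point is not asymmetric (R•• but asymmetry requires ¬R••).
Hence asymmetry is not modally definable.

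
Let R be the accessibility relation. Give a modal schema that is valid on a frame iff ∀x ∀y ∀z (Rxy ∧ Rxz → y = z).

The condition is partial functionality. The CD schema ◇s → □s defines it.
Suppose ◇s→□s is valid. Take Rxy, Rxz and set V(s)={y}. Then ◇s at x, so □s at x, so s at z, i.e. z=y.

◇s → □s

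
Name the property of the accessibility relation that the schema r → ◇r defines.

Reflexivity

This is frame-equivalent to □r → r (substitute ¬r for r and contrapose).
Suppose □r→r is valid. At any x set V(r)={w : Rxw}. Then □r holds at x, so r holds at x, i.e. Rxx.
The converse is a direct semantic check.
So the correspondent is reflexivity.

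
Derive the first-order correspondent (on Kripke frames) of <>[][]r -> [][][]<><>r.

forall x forall y forall z ((xRy & x R^3 z) -> exists w (y R^2 w & z R^2 w))

This is a Sahlqvist (Geach-type) schema ◇^1□^2r → □^3◇^2r.
Minimal-valuation argument: fix x; take any y with xR^1y and any z with xR^3z. Set V(r) to the set of worlds R-reachable from y in exactly 2 steps. Then □^2r holds at y, so the antecedent holds at x; validity forces ◇^2r at z, giving a w with zR^2w and yR^2w.
First-order correspondent: forall x forall y forall z ((xRy & x R^3 z) -> exists w (y R^2 w & z R^2 w)).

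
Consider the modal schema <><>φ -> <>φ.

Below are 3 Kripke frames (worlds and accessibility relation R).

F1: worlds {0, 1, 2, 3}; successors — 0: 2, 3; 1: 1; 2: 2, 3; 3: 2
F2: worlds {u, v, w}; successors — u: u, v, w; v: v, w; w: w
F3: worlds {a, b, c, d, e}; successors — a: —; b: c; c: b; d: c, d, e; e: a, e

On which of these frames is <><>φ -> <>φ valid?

This is the axiom for a generalized confluence (Geach) condition; its first-order frame correspondent is forall x forall y (x R^2 y -> exists w (y = w & xRw)).
F1: fails — 3R²3 but no w with 3=w and 3Rw.
F2: ✓.
F3: fails — bR²b but no w with b=w and bRw.
Valid on: F2.

F2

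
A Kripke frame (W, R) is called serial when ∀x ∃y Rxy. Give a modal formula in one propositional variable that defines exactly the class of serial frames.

□s → ◇s

The condition is seriality. The D schema □s → ◇s defines it.
Suppose □s→◇s is valid. At any x set V(s)=W. Then □s at x, so ◇s at x, so x has a successor.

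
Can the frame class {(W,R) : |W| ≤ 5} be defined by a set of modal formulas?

Any modally definable frame class is closed under disjoint unions.
Any modal formula valid on each of 6 disjoint one-world frames is valid on their disjoint union (validity is preserved under disjoint unions). Each one-world frame has |W|=1≤5, but the union has |W|=6.
So the class is not modally definable.

Not definable by any modal formula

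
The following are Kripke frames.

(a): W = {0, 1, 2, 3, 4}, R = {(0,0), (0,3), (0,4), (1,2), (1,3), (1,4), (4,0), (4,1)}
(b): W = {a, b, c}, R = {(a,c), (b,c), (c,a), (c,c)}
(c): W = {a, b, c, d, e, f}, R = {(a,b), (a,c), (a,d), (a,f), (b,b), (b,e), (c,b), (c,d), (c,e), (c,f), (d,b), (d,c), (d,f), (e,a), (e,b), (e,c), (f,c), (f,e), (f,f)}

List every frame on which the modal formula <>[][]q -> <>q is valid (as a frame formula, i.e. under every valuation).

This is the axiom for a generalized confluence (Geach) condition; its first-order frame correspondent is forall x forall y (xRy -> exists w (y R^2 w & xRw)).
(a): fails — 0R3 but no w with 3R²w and 0Rw.
(b): condition met.
(c): condition met.

(b), (c)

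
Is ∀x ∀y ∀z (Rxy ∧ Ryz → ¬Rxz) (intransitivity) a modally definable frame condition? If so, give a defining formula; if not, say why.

If a class were modally definable it would be closed under surjective bounded morphisms (Goldblatt–Thomason).
The 3-cycle (worlds w0,w1,w2 with w0→w1→w2→w0) is intransitive. Mapping every world to a single reflexive point • is a surjective bounded morphism; the reflexive point is not intransitive (R••∧R•• but R••).
So no modal formula (or set of formulas) defines exactly the intransitive frames.

Not definable by any modal formula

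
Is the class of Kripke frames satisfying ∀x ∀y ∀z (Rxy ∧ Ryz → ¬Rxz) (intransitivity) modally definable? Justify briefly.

If a class were modally definable it would be closed under surjective bounded morphisms (Goldblatt–Thomason).
The 3-cycle (worlds w0,w1,w2 with w0→w1→w2→w0) is intransitive. Mapping every world to a single reflexive point • is a surjective bounded morphism; the reflexive point is not intransitive (R••∧R•• but R••).
So the class is not modally definable.

No — not modally definable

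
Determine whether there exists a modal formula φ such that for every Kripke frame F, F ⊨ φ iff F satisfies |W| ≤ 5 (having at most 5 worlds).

Not definable by any modal formula

Any modally definable frame class is closed under disjoint unions.
Any modal formula valid on each of 6 disjoint one-world frames is valid on their disjoint union (validity is preserved under disjoint unions). Each one-world frame has |W|=1≤5, but the union has |W|=6.
Hence having at most 5 worlds is not modally definable.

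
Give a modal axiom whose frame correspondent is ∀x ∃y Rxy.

The condition is seriality. The D schema □s → ◇s defines it.
Suppose □s→◇s is valid. At any x set V(s)=W. Then □s at x, so ◇s at x, so x has a successor.

□s → ◇s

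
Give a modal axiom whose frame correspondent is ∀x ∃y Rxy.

The condition is seriality. The D schema □q → ◇q defines it.

□q → ◇q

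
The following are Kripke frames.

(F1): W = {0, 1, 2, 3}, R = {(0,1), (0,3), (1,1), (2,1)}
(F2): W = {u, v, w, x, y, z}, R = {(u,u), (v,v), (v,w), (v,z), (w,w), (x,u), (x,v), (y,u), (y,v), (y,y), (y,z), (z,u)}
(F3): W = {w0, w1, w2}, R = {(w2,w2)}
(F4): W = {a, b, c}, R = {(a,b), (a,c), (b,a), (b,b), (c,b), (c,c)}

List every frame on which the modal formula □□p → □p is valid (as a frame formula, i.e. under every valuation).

(F2), (F3), (F4)

This is the axiom for density; its first-order frame correspondent is ∀x ∀y (Rxy → ∃z (Rxz ∧ Rzy)).
(F1): fails — R03 but no z with R0z and Rz3.
(F2): holds.
(F3): holds.
(F4): holds.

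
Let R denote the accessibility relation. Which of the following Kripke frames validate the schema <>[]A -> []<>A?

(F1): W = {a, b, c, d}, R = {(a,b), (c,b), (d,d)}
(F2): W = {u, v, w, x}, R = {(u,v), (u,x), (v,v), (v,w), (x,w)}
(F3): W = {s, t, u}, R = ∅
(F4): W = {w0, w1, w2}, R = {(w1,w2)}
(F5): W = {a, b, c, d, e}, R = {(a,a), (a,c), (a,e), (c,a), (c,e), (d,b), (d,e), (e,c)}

This is the axiom for convergence; its first-order frame correspondent is forall x forall y forall z (Rxy & Rxz -> exists w (Ryw & Rzw)).
(F1): fails — Rab and Rab but b and b have no common successor.
(F2): fails — Rvv and Rvw but v and w have no common successor.
(F3): condition met.
(F4): fails — Rw1w2 and Rw1w2 but w2 and w2 have no common successor.
(F5): fails — Rae and Rac but e and c have no common successor.
Valid on: (F3).

(F3)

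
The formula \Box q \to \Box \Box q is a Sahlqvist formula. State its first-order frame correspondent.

Suppose □q→□□q is valid. Take Rxy, Ryz and set V(q)={w : Rxw}. Then □q at x, so □□q at x, so □q at y, so q at z, i.e. Rxz.
Conversely, any frame satisfying \forall x \forall y \forall z (Rxy \wedge Ryz \to Rxz) validates the schema.
Frame condition: \forall x \forall y \forall z (Rxy \wedge Ryz \to Rxz).

transitivity: \forall x \forall y \forall z (Rxy \wedge Ryz \to Rxz)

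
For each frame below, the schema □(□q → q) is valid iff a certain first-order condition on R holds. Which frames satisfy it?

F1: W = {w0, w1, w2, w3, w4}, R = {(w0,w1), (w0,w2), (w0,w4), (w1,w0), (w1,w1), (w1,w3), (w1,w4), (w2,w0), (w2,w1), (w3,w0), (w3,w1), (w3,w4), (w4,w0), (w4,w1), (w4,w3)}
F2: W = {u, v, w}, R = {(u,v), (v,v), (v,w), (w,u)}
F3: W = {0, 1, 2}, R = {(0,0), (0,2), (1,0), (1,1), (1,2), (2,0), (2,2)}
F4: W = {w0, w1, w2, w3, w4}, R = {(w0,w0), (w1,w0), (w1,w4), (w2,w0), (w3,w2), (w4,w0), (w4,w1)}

F3

This is the axiom for shift-reflexivity; its first-order frame correspondent is ∀x ∀y (Rxy → Ryy).
F1: fails — Rw1w0 but not Rw0w0.
F2: fails — Rwu but not Ruu.
F3: satisfies the condition.
F4: fails — Rw3w2 but not Rw2w2.
Valid on: F3.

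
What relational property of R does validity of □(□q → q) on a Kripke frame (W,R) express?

shift-reflexivity

This schema is the T□ axiom.
It corresponds to shift-reflexivity: ∀x ∀y (Rxy → Ryy).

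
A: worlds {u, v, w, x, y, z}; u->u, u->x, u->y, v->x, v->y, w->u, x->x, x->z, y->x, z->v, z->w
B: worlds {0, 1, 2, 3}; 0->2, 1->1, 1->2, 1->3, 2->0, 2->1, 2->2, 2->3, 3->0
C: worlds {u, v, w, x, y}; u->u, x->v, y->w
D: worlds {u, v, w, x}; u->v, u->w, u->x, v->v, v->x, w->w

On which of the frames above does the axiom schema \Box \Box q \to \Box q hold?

D

Frame correspondent (Sahlqvist): \forall x \forall y (Rxy \to \exists z (Rxz \wedge Rzy)) — i.e. density.
A: fails — Rzv but no t with Rzt and Rtv.
B: fails — R30 but no z with R3z and Rz0.
C: fails — Ryw but no z with Ryz and Rzw.
D: ✓.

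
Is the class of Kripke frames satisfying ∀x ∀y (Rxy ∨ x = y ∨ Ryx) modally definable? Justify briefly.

No — not modally definable

If a class were modally definable it would be closed under disjoint unions (Goldblatt–Thomason).
Take 4 disjoint single-world reflexive frames: each is trivially connected, but their disjoint union has 4 worlds with no edge between distinct components, so it is not connected.
Hence connectedness of R is not modally definable.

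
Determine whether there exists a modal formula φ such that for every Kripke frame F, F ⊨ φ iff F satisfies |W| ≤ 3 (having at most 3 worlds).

Any modally definable frame class is closed under disjoint unions.
Any modal formula valid on each of 4 disjoint one-world frames is valid on their disjoint union (validity is preserved under disjoint unions). Each one-world frame has |W|=1≤3, but the union has |W|=4.
Hence having at most 3 worlds is not modally definable.

No — not modally definable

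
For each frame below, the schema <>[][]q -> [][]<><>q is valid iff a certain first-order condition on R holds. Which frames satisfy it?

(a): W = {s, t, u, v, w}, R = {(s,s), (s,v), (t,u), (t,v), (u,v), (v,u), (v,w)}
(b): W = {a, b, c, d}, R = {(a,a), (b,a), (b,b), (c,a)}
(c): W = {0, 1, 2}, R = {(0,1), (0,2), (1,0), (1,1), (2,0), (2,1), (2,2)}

(b), (c)

The schema corresponds to a generalized confluence (Geach) condition: forall x forall y forall z ((xRy & x R^2 z) -> exists w (y R^2 w & z R^2 w)).
(a): fails — sRs, sR²w but no w* with sR²w* and wR²w*.
(b): condition met.
(c): condition met.
Valid on: (b), (c).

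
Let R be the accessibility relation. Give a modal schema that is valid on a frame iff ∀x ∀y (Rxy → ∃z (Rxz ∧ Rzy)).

The condition is density. The C4 schema □□p → □p defines it.
Suppose □□p→□p is valid. Take Rxy and set V(p)={w : xR²w}. Then □□p at x, so □p at x, so p at y, i.e. ∃z(Rxz∧Rzy).

□□p → □p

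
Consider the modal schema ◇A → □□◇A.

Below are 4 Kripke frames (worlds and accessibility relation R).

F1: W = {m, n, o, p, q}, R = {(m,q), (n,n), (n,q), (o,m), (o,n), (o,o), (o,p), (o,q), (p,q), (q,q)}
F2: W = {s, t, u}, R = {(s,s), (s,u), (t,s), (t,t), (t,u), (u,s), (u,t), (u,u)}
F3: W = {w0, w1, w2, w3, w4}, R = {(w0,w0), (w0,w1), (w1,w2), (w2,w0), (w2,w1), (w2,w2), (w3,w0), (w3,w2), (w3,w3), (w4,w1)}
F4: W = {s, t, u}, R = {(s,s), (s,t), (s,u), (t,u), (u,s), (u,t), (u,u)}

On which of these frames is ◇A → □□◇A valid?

none

This is the axiom for a generalized confluence (Geach) condition; its first-order frame correspondent is ∀x ∀y ∀z ((xRy ∧ xR²z) → ∃w (y = w ∧ zRw)).
F1: fails — nRn, nR²q but no w with n=w and qRw.
F2: fails — tRt, tR²s but no w with t=w and sRw.
F3: fails — w0Rw0, w0R²w1 but no w with w0=w and w1Rw.
F4: fails — sRs, sR²t but no w with s=w and tRw.
Valid on no frame.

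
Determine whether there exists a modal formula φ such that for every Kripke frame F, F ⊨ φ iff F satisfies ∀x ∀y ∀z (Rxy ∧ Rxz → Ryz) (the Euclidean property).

Yes: it is the Euclidean property, defined by the 5 schema ◇p → □◇p.

Yes, by ◇p → □◇p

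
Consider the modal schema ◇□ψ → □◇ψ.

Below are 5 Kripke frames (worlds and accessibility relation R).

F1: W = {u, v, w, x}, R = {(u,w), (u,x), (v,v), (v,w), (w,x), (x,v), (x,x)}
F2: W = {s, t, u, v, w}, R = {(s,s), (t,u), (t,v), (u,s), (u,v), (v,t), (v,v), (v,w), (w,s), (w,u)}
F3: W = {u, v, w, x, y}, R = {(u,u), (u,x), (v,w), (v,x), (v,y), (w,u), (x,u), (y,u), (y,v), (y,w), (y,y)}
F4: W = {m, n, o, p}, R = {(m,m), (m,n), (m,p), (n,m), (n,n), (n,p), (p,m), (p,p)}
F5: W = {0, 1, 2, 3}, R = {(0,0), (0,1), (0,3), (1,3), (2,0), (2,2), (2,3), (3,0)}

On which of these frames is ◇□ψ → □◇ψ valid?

F4

This is the axiom for convergence; its first-order frame correspondent is ∀x ∀y ∀z (Rxy ∧ Rxz → ∃w (Ryw ∧ Rzw)).
F1: fails — Rvv and Rvw but v and w have no common successor.
F2: fails — Ruv and Rus but v and s have no common successor.
F3: fails — Ryw and Ryv but w and v have no common successor.
F4: satisfies the condition.
F5: fails — R01 and R03 but 1 and 3 have no common successor.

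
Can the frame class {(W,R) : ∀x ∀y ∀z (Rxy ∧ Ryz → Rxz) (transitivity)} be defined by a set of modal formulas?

Yes, by □q → □□q

The condition is transitivity. A defining modal formula is □q → □□q.
Suppose □q→□□q is valid. Take Rxy, Ryz and set V(q)={w : Rxw}. Then □q at x, so □□q at x, so □q at y, so q at z, i.e. Rxz.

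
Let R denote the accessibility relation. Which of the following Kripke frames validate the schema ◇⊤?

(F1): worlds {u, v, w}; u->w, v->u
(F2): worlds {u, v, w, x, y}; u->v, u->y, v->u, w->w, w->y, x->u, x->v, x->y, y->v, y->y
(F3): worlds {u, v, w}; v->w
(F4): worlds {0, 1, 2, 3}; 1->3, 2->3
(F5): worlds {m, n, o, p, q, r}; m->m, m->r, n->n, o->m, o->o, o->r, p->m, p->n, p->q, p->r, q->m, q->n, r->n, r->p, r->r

(F2), (F5)

Frame correspondent (Sahlqvist): ∀x ∃y Rxy — i.e. seriality.
(F1): fails — world w has no successor.
(F2): condition met.
(F3): fails — world u has no successor.
(F4): fails — world 0 has no successor.
(F5): condition met.
Valid on: (F2), (F5).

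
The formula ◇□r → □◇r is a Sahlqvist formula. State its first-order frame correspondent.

Convergence

This schema is the .2 axiom.
Its frame correspondent is convergence — ∀x ∀y ∀z (Rxy ∧ Rxz → ∃w (Ryw ∧ Rzw)).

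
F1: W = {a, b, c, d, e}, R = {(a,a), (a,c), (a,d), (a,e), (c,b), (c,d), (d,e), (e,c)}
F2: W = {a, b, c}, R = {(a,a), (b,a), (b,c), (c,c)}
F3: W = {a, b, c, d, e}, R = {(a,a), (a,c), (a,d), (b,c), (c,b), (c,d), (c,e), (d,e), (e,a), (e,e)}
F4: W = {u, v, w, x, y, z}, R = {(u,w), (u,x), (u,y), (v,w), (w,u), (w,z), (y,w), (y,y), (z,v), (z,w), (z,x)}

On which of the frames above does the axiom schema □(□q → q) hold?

Frame correspondent (Sahlqvist): ∀x ∀y (Rxy → Ryy) — i.e. shift-reflexivity.
F1: fails — Rde but not Ree.
F2: holds.
F3: fails — Rbc but not Rcc.
F4: fails — Rwu but not Ruu.
Valid on: F2.

F2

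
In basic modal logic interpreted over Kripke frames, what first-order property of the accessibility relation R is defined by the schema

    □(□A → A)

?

Suppose □(□A→A) is valid. Take Rxy and set V(A)={w : Ryw}. Then at y, □A holds; since □(□A→A) at x, □A→A at y, so A at y, i.e. Ryy.
The converse is a direct semantic check.
Frame condition: ∀x ∀y (Rxy → Ryy).

shift-reflexivity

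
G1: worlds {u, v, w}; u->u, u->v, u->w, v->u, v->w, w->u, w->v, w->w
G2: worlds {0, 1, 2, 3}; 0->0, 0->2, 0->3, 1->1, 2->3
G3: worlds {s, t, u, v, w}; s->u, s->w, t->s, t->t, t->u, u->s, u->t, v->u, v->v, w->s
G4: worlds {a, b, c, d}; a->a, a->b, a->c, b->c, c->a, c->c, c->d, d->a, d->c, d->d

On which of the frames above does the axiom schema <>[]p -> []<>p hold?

This is the axiom for convergence; its first-order frame correspondent is forall x forall y forall z (Rxy & Rxz -> exists w (Ryw & Rzw)).
G1: condition met.
G2: fails — R00 and R03 but 0 and 3 have no common successor.
G3: fails — Rts and Rtu but s and u have no common successor.
G4: condition met.
Valid on: G1, G4.

G1, G4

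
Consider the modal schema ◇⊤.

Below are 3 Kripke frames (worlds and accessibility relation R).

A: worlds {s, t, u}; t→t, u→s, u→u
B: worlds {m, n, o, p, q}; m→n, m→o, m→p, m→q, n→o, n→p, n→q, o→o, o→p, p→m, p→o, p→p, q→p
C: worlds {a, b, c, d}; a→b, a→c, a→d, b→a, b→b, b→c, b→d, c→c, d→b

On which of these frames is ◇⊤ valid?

B, C

This is the axiom for seriality; its first-order frame correspondent is ∀x ∃y Rxy.
A: fails — world s has no successor.
B: condition met.
C: condition met.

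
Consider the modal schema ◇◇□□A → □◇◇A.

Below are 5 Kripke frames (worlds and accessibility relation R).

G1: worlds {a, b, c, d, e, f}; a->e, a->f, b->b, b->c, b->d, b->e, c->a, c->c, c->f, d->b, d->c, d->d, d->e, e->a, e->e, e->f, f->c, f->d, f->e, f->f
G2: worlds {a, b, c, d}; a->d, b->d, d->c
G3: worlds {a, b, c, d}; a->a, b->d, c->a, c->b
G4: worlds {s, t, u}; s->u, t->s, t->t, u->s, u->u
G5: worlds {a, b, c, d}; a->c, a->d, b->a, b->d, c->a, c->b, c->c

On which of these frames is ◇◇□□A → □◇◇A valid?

The schema corresponds to a generalized confluence (Geach) condition: ∀x ∀y ∀z ((xR²y ∧ xRz) → ∃w (yR²w ∧ zR²w)).
G1: condition met.
G2: fails — aR²c, aRd but no w with cR²w and dR²w.
G3: fails — cR²a, cRb but no w with aR²w and bR²w.
G4: condition met.
G5: fails — aR²a, aRd but no w with aR²w and dR²w.

G1, G4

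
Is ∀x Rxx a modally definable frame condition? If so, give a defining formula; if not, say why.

Yes — defined by □p → p

The condition is reflexivity. A defining modal formula is □p → p.
Suppose □p→p is valid. At any x set V(p)={w : Rxw}. Then □p holds at x, so p holds at x, i.e. Rxx.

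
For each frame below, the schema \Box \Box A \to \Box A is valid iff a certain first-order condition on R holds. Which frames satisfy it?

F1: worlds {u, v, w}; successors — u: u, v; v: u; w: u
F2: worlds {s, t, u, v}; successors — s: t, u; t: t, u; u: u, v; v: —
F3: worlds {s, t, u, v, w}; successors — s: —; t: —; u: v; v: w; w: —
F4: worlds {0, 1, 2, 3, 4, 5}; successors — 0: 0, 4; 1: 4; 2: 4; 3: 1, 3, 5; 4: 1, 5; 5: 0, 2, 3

Frame correspondent (Sahlqvist): \forall x \forall y (Rxy \to \exists z (Rxz \wedge Rzy)) — i.e. density.
F1: condition met.
F2: condition met.
F3: fails — Ruv but no z with Ruz and Rzv.
F4: fails — R45 but no z with R4z and Rz5.

F1, F2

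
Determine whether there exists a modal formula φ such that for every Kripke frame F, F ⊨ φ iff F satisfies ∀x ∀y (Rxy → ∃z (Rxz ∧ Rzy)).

Yes: it is density, defined by the C4 schema □□r → □r.
Suppose □□r→□r is valid. Take Rxy and set V(r)={w : xR²w}. Then □□r at x, so □r at x, so r at y, i.e. ∃z(Rxz∧Rzy).

Definable; □□r → □r defines it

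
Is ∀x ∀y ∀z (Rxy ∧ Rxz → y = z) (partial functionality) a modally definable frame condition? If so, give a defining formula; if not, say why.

This is a Sahlqvist condition; the CD axiom ◇r → □r defines it.
Suppose ◇r→□r is valid. Take Rxy, Rxz and set V(r)={y}. Then ◇r at x, so □r at x, so r at z, i.e. z=y.

Yes, by ◇r → □r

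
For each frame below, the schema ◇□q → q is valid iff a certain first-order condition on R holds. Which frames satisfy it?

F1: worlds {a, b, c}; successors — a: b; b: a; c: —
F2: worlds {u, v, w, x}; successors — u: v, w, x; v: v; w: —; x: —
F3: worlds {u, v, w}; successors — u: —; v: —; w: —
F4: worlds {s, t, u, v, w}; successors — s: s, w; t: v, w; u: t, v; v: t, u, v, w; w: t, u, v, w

F1, F3

This is the axiom for symmetry; its first-order frame correspondent is ∀x ∀y (Rxy → Ryx).
F1: holds.
F2: fails — Ruv but not Rvu.
F3: holds.
F4: fails — Rut but not Rtu.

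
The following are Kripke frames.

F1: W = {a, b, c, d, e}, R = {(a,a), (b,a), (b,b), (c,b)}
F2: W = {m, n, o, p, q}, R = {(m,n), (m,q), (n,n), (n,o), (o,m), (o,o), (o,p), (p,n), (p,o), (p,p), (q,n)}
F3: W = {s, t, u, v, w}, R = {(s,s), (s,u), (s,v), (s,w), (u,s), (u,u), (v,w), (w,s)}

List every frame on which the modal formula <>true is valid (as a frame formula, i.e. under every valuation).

F2

This is the axiom for seriality; its first-order frame correspondent is forall x exists y Rxy.
F1: fails — world d has no successor.
F2: condition met.
F3: fails — world t has no successor.
Valid on: F2.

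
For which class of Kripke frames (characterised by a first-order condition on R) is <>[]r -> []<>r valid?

convergence

This is the .2 axiom.
It corresponds to convergence: forall x forall y forall z (Rxy & Rxz -> exists w (Ryw & Rzw)).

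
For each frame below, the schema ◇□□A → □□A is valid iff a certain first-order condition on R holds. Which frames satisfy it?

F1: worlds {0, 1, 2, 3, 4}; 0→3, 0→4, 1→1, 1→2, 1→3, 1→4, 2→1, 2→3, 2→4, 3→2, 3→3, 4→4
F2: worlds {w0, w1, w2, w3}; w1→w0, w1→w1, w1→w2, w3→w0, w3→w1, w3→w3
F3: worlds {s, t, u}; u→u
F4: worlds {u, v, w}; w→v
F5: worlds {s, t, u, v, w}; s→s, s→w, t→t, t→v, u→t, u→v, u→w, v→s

F3, F4

Frame correspondent (Sahlqvist): ∀x ∀y ∀z ((xRy ∧ xR²z) → ∃w (yR²w ∧ z = w)) — i.e. a generalized confluence (Geach) condition.
F1: fails — 0R4, 0R²2 but no w with 4R²w and 2=w.
F2: fails — w1Rw0, w1R²w0 but no w with w0R²w and w0=w.
F3: holds.
F4: holds.
F5: fails — sRw, sR²s but no w* with wR²w* and s=w*.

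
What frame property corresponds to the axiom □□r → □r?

Suppose □□r→□r is valid. Take Rxy and set V(r)={w : xR²w}. Then □□r at x, so □r at x, so r at y, i.e. ∃z(Rxz∧Rzy).
Conversely, any frame satisfying ∀x ∀y (Rxy → ∃z (Rxz ∧ Rzy)) validates the schema.
So the correspondent is density.

density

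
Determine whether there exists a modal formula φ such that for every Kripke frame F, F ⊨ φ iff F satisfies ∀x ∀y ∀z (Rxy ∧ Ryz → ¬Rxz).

Any modally definable frame class is closed under surjective bounded morphisms.
The 3-cycle (worlds 0,1,2 with 0→1→2→0) is intransitive. Mapping every world to a single reflexive point • is a surjective bounded morphism; the reflexive point is not intransitive (R••∧R•• but R••).
So the class is not modally definable.

No — not modally definable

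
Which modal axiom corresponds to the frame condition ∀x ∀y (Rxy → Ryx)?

q → □◇q

The condition is symmetry. The B schema q → □◇q defines it.
Suppose q→□◇q is valid. Take Rxy and set V(q)={x}. Then q at x, so □◇q at x, so ◇q at y, so some z with Ryz has q; z=x, i.e. Ryx.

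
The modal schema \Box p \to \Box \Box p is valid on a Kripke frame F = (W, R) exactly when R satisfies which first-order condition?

transitivity: \forall x \forall y \forall z (Rxy \wedge Ryz \to Rxz)

Suppose □p→□□p is valid. Take Rxy, Ryz and set V(p)={w : Rxw}. Then □p at x, so □□p at x, so □p at y, so p at z, i.e. Rxz.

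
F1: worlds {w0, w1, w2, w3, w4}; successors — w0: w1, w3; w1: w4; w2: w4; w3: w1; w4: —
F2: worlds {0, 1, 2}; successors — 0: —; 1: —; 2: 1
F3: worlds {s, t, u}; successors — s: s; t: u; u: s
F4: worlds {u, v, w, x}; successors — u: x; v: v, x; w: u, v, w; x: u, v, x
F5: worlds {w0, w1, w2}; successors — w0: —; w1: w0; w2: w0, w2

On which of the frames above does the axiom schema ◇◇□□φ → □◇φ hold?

F2, F3, F4

The schema corresponds to a generalized confluence (Geach) condition: ∀x ∀y ∀z ((xR²y ∧ xRz) → ∃w (yR²w ∧ zRw)).
F1: fails — w0R²w1, w0Rw1 but no w with w1R²w and w1Rw.
F2: holds.
F3: holds.
F4: holds.
F5: fails — w2R²w0, w2Rw0 but no w with w0R²w and w0Rw.
Valid on: F2, F3, F4.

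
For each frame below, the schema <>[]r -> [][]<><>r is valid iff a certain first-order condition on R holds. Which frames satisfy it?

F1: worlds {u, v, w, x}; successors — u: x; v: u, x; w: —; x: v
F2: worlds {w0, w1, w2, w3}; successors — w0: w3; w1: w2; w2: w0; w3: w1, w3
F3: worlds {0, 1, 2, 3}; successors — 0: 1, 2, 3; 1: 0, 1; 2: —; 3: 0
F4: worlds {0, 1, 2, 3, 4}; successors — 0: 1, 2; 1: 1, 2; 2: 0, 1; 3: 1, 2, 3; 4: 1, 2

The schema corresponds to a generalized confluence (Geach) condition: forall x forall y forall z ((xRy & x R^2 z) -> exists w (yRw & z R^2 w)).
F1: fails — vRx, vR²x but no t with xRt and xR²t.
F2: fails — w0Rw3, w0R²w1 but no w with w3Rw and w1R²w.
F3: fails — 0R2, 0R²0 but no w with 2Rw and 0R²w.
F4: condition met.
Valid on: F4.

F4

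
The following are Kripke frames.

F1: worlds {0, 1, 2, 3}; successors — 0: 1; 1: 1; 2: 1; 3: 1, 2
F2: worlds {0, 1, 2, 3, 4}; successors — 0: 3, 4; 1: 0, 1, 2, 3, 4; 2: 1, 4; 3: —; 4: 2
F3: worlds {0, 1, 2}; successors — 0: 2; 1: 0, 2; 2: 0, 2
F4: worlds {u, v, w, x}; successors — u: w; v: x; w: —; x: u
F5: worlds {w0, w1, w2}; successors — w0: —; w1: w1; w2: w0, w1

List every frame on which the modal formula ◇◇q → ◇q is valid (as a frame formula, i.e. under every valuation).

F1, F5

This is the axiom for transitivity; its first-order frame correspondent is ∀x ∀y ∀z (Rxy ∧ Ryz → Rxz).
F1: condition met.
F2: fails — R04 and R42 but not R02.
F3: fails — R02 and R20 but not R00.
F4: fails — Rxu and Ruw but not Rxw.
F5: condition met.
Valid on: F1, F5.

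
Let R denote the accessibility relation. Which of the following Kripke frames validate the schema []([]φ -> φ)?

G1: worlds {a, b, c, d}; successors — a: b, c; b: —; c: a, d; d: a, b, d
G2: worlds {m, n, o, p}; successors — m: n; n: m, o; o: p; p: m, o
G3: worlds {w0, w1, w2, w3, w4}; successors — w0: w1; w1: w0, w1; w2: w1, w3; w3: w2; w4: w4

none

This is the axiom for shift-reflexivity; its first-order frame correspondent is forall x forall y (Rxy -> Ryy).
G1: fails — Rab but not Rbb.
G2: fails — Rop but not Rpp.
G3: fails — Rw1w0 but not Rw0w0.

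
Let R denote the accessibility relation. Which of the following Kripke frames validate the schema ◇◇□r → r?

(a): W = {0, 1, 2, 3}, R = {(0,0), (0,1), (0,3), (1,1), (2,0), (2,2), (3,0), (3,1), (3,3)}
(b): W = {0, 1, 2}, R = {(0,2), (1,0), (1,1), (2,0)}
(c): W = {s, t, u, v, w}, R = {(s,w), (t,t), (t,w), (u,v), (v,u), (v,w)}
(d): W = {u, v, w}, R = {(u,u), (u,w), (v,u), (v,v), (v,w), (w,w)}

none

This is the axiom for a generalized confluence (Geach) condition; its first-order frame correspondent is ∀x ∀y (xR²y → ∃w (yRw ∧ x = w)).
(a): fails — 0R²1 but no w with 1Rw and 0=w.
(b): fails — 0R²0 but no w with 0Rw and 0=w.
(c): fails — tR²w but no w* with wRw* and t=w*.
(d): fails — uR²w but no t with wRt and u=t.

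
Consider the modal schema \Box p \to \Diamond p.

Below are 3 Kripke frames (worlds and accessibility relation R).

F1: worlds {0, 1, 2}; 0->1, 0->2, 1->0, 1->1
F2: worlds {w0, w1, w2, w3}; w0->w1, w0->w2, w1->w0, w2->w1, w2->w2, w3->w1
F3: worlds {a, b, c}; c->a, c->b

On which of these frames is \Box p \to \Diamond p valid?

F2

The schema corresponds to seriality: \forall x \exists y Rxy.
F1: fails — world 2 has no successor.
F2: holds.
F3: fails — world a has no successor.
Valid on: F2.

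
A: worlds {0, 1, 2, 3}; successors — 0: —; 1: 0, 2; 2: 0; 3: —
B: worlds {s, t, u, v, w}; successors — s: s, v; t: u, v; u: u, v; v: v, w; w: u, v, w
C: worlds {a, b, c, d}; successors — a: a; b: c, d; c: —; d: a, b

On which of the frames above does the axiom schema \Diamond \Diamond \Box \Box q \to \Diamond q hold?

Frame correspondent (Sahlqvist): \forall x \forall y (x R^2 y \to \exists w (y R^2 w \wedge xRw)) — i.e. a generalized confluence (Geach) condition.
A: fails — 1R²0 but no w with 0R²w and 1Rw.
B: holds.
C: fails — bR²a but no w with aR²w and bRw.
Valid on: B.

B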